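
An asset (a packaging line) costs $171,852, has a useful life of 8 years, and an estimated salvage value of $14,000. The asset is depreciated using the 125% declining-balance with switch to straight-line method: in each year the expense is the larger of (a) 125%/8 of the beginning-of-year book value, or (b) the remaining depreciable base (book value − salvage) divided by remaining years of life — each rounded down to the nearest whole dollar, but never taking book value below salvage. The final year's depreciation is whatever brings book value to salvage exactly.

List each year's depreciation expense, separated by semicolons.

Depreciable base = $171,852 − $14,000 = $157,852.
Year 1: DB = ⌊$171,852 × 125%/8⌋ = $26,851; SL = ⌊$157,852/8⌋ = $19,731 → take DB $26,851. Book value $145,001.
Year 2: DB = ⌊$145,001 × 125%/8⌋ = $22,656; SL = ⌊$131,001/7⌋ = $18,714 → take DB $22,656. Book value $122,345.
Year 3: DB = ⌊$122,345 × 125%/8⌋ = $19,116; SL = ⌊$108,345/6⌋ = $18,057 → take DB $19,116. Book value $103,229.
Year 4: DB = ⌊$103,229 × 125%/8⌋ = $16,129; SL = ⌊$89,229/5⌋ = $17,845 → take SL $17,845. Book value $85,384.
Year 5: DB = ⌊$85,384 × 125%/8⌋ = $13,341; SL = ⌊$71,384/4⌋ = $17,846 → take SL $17,846. Book value $67,538.
Year 6: DB = ⌊$67,538 × 125%/8⌋ = $10,552; SL = ⌊$53,538/3⌋ = $17,846 → take SL $17,846. Book value $49,692.
Year 7: DB = ⌊$49,692 × 125%/8⌋ = $7,764; SL = ⌊$35,692/2⌋ = $17,846 → take SL $17,846. Book value $31,846.
Year 8 (final): $31,846 − $14,000 = $17,846. Book value $14,000.

$26,851; $22,656; $19,116; $17,845; $17,846; $17,846; $17,846; $17,846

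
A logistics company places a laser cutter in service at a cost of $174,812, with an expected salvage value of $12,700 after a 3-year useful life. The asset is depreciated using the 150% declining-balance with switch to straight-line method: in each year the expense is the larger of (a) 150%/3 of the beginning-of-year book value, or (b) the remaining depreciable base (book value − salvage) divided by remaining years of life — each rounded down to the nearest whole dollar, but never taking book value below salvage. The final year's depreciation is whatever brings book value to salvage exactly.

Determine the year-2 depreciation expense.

Depreciable base = $174,812 − $12,700 = $162,112.
Year 1: DB = ⌊$174,812 × 150%/3⌋ = $87,406; SL = ⌊$162,112/3⌋ = $54,037 → take DB $87,406. Book value $87,406.
Year 2: DB = ⌊$87,406 × 150%/3⌋ = $43,703; SL = ⌊$74,706/2⌋ = $37,353 → take DB $43,703. Book value $43,703.

$43,703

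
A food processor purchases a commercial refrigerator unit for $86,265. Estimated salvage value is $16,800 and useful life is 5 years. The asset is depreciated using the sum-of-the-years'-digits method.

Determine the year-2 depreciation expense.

$18,524

Depreciable base = $86,265 − $16,800 = $69,465.
Sum of the years' digits = 5+4+3+2+1 = 15.
Year 1: $69,465 × 5/15 = $23,155. Book value $63,110.
Year 2: $69,465 × 4/15 = $18,524. Book value $44,586.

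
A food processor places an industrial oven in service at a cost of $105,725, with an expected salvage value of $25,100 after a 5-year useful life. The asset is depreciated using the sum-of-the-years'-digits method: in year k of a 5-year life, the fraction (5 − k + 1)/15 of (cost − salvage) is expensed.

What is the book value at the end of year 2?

$57,350

Depreciable base = $105,725 − $25,100 = $80,625.
Sum of the years' digits = 5+4+3+2+1 = 15.
Year 1: $80,625 × 5/15 = $26,875. Book value $78,850.
Year 2: $80,625 × 4/15 = $21,500. Book value $57,350.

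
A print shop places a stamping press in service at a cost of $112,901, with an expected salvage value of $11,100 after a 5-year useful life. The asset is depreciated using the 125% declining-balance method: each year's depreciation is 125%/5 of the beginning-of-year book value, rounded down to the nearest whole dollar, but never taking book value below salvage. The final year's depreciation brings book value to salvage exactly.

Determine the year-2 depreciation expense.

Depreciable base = $112,901 − $11,100 = $101,801.
Year 1: ⌊$112,901 × 125%/5⌋ = $28,225. Book value $84,676.
Year 2: ⌊$84,676 × 125%/5⌋ = $21,169. Book value $63,507.

$21,169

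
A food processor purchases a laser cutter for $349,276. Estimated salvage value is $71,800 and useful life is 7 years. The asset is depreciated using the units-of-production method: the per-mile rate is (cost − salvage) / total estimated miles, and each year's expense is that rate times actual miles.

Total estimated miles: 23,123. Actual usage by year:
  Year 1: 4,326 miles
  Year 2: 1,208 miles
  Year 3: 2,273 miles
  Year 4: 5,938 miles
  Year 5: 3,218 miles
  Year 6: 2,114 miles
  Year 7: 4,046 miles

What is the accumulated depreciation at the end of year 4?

$164,940

Depreciable base = $349,276 − $71,800 = $277,476.
Rate = $277,476 / 23,123 miles = $12 per mile.
Year 1: 4,326 × $12 = $51,912. Book value $297,364.
Year 2: 1,208 × $12 = $14,496. Book value $282,868.
Year 3: 2,273 × $12 = $27,276. Book value $255,592.
Year 4: 5,938 × $12 = $71,256. Book value $184,336.
Accumulated through year 4 = $349,276 − $184,336 = $164,940.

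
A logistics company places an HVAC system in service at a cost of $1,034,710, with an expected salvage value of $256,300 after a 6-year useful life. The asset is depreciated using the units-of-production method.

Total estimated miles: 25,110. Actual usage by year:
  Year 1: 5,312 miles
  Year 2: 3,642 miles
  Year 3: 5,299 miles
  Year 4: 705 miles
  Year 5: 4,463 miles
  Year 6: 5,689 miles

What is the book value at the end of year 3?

$592,867

Depreciable base = $1,034,710 − $256,300 = $778,410.
Rate = $778,410 / 25,110 miles = $31 per mile.
Year 1: 5,312 × $31 = $164,672. Book value $870,038.
Year 2: 3,642 × $31 = $112,902. Book value $757,136.
Year 3: 5,299 × $31 = $164,269. Book value $592,867.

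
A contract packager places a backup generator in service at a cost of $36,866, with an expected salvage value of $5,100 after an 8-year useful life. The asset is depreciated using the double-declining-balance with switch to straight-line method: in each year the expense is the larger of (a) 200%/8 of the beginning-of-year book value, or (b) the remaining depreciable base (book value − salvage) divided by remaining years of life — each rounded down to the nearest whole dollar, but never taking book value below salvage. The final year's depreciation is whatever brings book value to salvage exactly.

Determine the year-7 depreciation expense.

Depreciable base = $36,866 − $5,100 = $31,766.
Year 1: DB = ⌊$36,866 × 200%/8⌋ = $9,216; SL = ⌊$31,766/8⌋ = $3,970 → take DB $9,216. Book value $27,650.
Year 2: DB = ⌊$27,650 × 200%/8⌋ = $6,912; SL = ⌊$22,550/7⌋ = $3,221 → take DB $6,912. Book value $20,738.
Year 3: DB = ⌊$20,738 × 200%/8⌋ = $5,184; SL = ⌊$15,638/6⌋ = $2,606 → take DB $5,184. Book value $15,554.
Year 4: DB = ⌊$15,554 × 200%/8⌋ = $3,888; SL = ⌊$10,454/5⌋ = $2,090 → take DB $3,888. Book value $11,666.
Year 5: DB = ⌊$11,666 × 200%/8⌋ = $2,916; SL = ⌊$6,566/4⌋ = $1,641 → take DB $2,916. Book value $8,750.
Year 6: DB = ⌊$8,750 × 200%/8⌋ = $2,187; SL = ⌊$3,650/3⌋ = $1,216 → take DB $2,187. Book value $6,563.
Year 7: DB = ⌊$6,563 × 200%/8⌋ = $1,640; SL = ⌊$1,463/2⌋ = $731 → take DB $1,640, capped at $1,463. Book value $5,100.

$1,463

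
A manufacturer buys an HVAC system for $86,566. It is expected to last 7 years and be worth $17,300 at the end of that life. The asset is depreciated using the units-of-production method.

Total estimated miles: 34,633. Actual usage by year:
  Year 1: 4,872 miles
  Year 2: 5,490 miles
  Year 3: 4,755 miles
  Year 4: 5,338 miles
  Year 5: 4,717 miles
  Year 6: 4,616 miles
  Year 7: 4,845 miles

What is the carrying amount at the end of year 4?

$45,656

Depreciable base = $86,566 − $17,300 = $69,266.
Rate = $69,266 / 34,633 miles = $2 per mile.
Year 1: 4,872 × $2 = $9,744. Book value $76,822.
Year 2: 5,490 × $2 = $10,980. Book value $65,842.
Year 3: 4,755 × $2 = $9,510. Book value $56,332.
Year 4: 5,338 × $2 = $10,676. Book value $45,656.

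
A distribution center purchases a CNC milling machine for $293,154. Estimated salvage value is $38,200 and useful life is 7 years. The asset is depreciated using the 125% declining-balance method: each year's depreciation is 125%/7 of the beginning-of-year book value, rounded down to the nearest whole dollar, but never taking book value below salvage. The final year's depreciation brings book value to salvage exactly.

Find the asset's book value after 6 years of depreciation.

$90,059

Depreciable base = $293,154 − $38,200 = $254,954.
Year 1: ⌊$293,154 × 125%/7⌋ = $52,348. Book value $240,806.
Year 2: ⌊$240,806 × 125%/7⌋ = $43,001. Book value $197,805.
Year 3: ⌊$197,805 × 125%/7⌋ = $35,322. Book value $162,483.
Year 4: ⌊$162,483 × 125%/7⌋ = $29,014. Book value $133,469.
Year 5: ⌊$133,469 × 125%/7⌋ = $23,833. Book value $109,636.
Year 6: ⌊$109,636 × 125%/7⌋ = $19,577. Book value $90,059.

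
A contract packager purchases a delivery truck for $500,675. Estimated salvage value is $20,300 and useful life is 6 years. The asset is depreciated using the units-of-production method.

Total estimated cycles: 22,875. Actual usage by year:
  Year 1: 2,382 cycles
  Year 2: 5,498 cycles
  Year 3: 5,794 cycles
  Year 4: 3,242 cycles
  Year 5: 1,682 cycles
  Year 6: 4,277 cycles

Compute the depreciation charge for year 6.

Depreciable base = $500,675 − $20,300 = $480,375.
Rate = $480,375 / 22,875 cycles = $21 per cycle.
Year 1: 2,382 × $21 = $50,022. Book value $450,653.
Year 2: 5,498 × $21 = $115,458. Book value $335,195.
Year 3: 5,794 × $21 = $121,674. Book value $213,521.
Year 4: 3,242 × $21 = $68,082. Book value $145,439.
Year 5: 1,682 × $21 = $35,322. Book value $110,117.
Year 6: 4,277 × $21 = $89,817. Book value $20,300.

$89,817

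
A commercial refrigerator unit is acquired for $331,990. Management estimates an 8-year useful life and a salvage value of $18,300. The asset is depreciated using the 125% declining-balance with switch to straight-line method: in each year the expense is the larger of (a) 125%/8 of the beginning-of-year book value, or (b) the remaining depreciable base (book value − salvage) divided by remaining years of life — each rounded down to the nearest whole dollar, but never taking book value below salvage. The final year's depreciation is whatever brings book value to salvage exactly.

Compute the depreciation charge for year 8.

Depreciable base = $331,990 − $18,300 = $313,690.
Year 1: DB = ⌊$331,990 × 125%/8⌋ = $51,873; SL = ⌊$313,690/8⌋ = $39,211 → take DB $51,873. Book value $280,117.
Year 2: DB = ⌊$280,117 × 125%/8⌋ = $43,768; SL = ⌊$261,817/7⌋ = $37,402 → take DB $43,768. Book value $236,349.
Year 3: DB = ⌊$236,349 × 125%/8⌋ = $36,929; SL = ⌊$218,049/6⌋ = $36,341 → take DB $36,929. Book value $199,420.
Year 4: DB = ⌊$199,420 × 125%/8⌋ = $31,159; SL = ⌊$181,120/5⌋ = $36,224 → take SL $36,224. Book value $163,196.
Year 5: DB = ⌊$163,196 × 125%/8⌋ = $25,499; SL = ⌊$144,896/4⌋ = $36,224 → take SL $36,224. Book value $126,972.
Year 6: DB = ⌊$126,972 × 125%/8⌋ = $19,839; SL = ⌊$108,672/3⌋ = $36,224 → take SL $36,224. Book value $90,748.
Year 7: DB = ⌊$90,748 × 125%/8⌋ = $14,179; SL = ⌊$72,448/2⌋ = $36,224 → take SL $36,224. Book value $54,524.
Year 8 (final): $54,524 − $18,300 = $36,224. Book value $18,300.

$36,224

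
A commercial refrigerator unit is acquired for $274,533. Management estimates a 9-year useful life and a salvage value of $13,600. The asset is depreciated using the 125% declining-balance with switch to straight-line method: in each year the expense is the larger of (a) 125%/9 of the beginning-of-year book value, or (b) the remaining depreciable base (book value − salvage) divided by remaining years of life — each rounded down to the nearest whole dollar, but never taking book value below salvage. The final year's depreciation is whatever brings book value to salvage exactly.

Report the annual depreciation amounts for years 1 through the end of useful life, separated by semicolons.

Depreciable base = $274,533 − $13,600 = $260,933.
Year 1: DB = ⌊$274,533 × 125%/9⌋ = $38,129; SL = ⌊$260,933/9⌋ = $28,992 → take DB $38,129. Book value $236,404.
Year 2: DB = ⌊$236,404 × 125%/9⌋ = $32,833; SL = ⌊$222,804/8⌋ = $27,850 → take DB $32,833. Book value $203,571.
Year 3: DB = ⌊$203,571 × 125%/9⌋ = $28,273; SL = ⌊$189,971/7⌋ = $27,138 → take DB $28,273. Book value $175,298.
Year 4: DB = ⌊$175,298 × 125%/9⌋ = $24,346; SL = ⌊$161,698/6⌋ = $26,949 → take SL $26,949. Book value $148,349.
Year 5: DB = ⌊$148,349 × 125%/9⌋ = $20,604; SL = ⌊$134,749/5⌋ = $26,949 → take SL $26,949. Book value $121,400.
Year 6: DB = ⌊$121,400 × 125%/9⌋ = $16,861; SL = ⌊$107,800/4⌋ = $26,950 → take SL $26,950. Book value $94,450.
Year 7: DB = ⌊$94,450 × 125%/9⌋ = $13,118; SL = ⌊$80,850/3⌋ = $26,950 → take SL $26,950. Book value $67,500.
Year 8: DB = ⌊$67,500 × 125%/9⌋ = $9,375; SL = ⌊$53,900/2⌋ = $26,950 → take SL $26,950. Book value $40,550.
Year 9 (final): $40,550 − $13,600 = $26,950. Book value $13,600.

$38,129; $32,833; $28,273; $26,949; $26,949; $26,950; $26,950; $26,950; $26,950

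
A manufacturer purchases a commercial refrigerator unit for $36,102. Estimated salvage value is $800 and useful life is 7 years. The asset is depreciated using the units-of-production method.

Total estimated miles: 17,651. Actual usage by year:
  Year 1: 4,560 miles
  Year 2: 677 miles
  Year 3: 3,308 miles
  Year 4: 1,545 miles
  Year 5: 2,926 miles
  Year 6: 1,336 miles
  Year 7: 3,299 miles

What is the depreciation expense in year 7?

$6,598

Depreciable base = $36,102 − $800 = $35,302.
Rate = $35,302 / 17,651 miles = $2 per mile.
Year 1: 4,560 × $2 = $9,120. Book value $26,982.
Year 2: 677 × $2 = $1,354. Book value $25,628.
Year 3: 3,308 × $2 = $6,616. Book value $19,012.
Year 4: 1,545 × $2 = $3,090. Book value $15,922.
Year 5: 2,926 × $2 = $5,852. Book value $10,070.
Year 6: 1,336 × $2 = $2,672. Book value $7,398.
Year 7: 3,299 × $2 = $6,598. Book value $800.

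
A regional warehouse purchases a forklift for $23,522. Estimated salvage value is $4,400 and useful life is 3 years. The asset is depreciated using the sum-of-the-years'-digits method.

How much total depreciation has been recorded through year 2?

$15,935

Depreciable base = $23,522 − $4,400 = $19,122.
Sum of the years' digits = 3+2+1 = 6.
Year 1: $19,122 × 3/6 = $9,561. Book value $13,961.
Year 2: $19,122 × 2/6 = $6,374. Book value $7,587.
Accumulated through year 2 = $23,522 − $7,587 = $15,935.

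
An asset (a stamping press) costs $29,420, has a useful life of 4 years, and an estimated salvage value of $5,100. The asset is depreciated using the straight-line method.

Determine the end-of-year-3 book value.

Depreciable base = $29,420 − $5,100 = $24,320.
Annual expense = $24,320 / 4 = $6,080.
End of year 1: book value $23,340.
End of year 2: book value $17,260.
End of year 3: book value $11,180.

$11,180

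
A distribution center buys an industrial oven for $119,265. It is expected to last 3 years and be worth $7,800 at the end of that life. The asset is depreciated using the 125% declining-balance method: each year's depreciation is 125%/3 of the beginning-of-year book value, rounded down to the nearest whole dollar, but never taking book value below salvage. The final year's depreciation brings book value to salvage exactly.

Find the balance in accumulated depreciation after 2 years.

$78,681

Depreciable base = $119,265 − $7,800 = $111,465.
Year 1: ⌊$119,265 × 125%/3⌋ = $49,693. Book value $69,572.
Year 2: ⌊$69,572 × 125%/3⌋ = $28,988. Book value $40,584.
Accumulated through year 2 = $119,265 − $40,584 = $78,681.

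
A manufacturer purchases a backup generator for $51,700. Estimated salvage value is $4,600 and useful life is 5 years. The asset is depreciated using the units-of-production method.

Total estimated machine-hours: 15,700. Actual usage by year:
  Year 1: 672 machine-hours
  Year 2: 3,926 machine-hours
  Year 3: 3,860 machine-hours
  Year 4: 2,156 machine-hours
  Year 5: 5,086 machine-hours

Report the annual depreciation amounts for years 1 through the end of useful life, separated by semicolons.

$2,016; $11,778; $11,580; $6,468; $15,258

Depreciable base = $51,700 − $4,600 = $47,100.
Rate = $47,100 / 15,700 machine-hours = $3 per machine-hour.
Year 1: 672 × $3 = $2,016. Book value $49,684.
Year 2: 3,926 × $3 = $11,778. Book value $37,906.
Year 3: 3,860 × $3 = $11,580. Book value $26,326.
Year 4: 2,156 × $3 = $6,468. Book value $19,858.
Year 5: 5,086 × $3 = $15,258. Book value $4,600.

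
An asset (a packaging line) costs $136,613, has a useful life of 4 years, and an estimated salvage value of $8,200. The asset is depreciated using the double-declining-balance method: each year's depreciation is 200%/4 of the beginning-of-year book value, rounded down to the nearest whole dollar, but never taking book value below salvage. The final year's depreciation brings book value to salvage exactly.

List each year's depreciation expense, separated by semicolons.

Depreciable base = $136,613 − $8,200 = $128,413.
Year 1: ⌊$136,613 × 200%/4⌋ = $68,306. Book value $68,307.
Year 2: ⌊$68,307 × 200%/4⌋ = $34,153. Book value $34,154.
Year 3: ⌊$34,154 × 200%/4⌋ = $17,077. Book value $17,077.
Year 4 (final): $17,077 − $8,200 = $8,877. Book value $8,200.

$68,306; $34,153; $17,077; $8,877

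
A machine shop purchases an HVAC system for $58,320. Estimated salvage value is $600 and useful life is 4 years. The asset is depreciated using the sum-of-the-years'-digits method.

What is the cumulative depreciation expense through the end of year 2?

$40,404

Depreciable base = $58,320 − $600 = $57,720.
Sum of the years' digits = 4+3+2+1 = 10.
Year 1: $57,720 × 4/10 = $23,088. Book value $35,232.
Year 2: $57,720 × 3/10 = $17,316. Book value $17,916.
Accumulated through year 2 = $58,320 − $17,916 = $40,404.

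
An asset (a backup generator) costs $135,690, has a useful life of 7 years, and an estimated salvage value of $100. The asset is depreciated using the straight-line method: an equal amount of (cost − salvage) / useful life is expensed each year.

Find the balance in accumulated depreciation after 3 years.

$58,110

Depreciable base = $135,690 − $100 = $135,590.
Annual expense = $135,590 / 7 = $19,370.
End of year 1: book value $116,320.
End of year 2: book value $96,950.
End of year 3: book value $77,580.
Accumulated through year 3 = $135,690 − $77,580 = $58,110.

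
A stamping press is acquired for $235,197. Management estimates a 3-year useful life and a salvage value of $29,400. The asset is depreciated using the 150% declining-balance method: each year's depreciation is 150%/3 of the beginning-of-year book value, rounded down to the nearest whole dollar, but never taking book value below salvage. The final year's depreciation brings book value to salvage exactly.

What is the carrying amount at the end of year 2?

Depreciable base = $235,197 − $29,400 = $205,797.
Year 1: ⌊$235,197 × 150%/3⌋ = $117,598. Book value $117,599.
Year 2: ⌊$117,599 × 150%/3⌋ = $58,799. Book value $58,800.

$58,800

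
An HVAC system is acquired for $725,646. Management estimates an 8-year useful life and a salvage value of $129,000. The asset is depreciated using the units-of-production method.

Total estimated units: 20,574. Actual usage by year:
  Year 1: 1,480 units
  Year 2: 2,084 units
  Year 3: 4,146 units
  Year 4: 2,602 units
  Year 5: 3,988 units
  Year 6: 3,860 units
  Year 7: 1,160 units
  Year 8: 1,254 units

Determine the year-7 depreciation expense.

Depreciable base = $725,646 − $129,000 = $596,646.
Rate = $596,646 / 20,574 units = $29 per unit.
Year 1: 1,480 × $29 = $42,920. Book value $682,726.
Year 2: 2,084 × $29 = $60,436. Book value $622,290.
Year 3: 4,146 × $29 = $120,234. Book value $502,056.
Year 4: 2,602 × $29 = $75,458. Book value $426,598.
Year 5: 3,988 × $29 = $115,652. Book value $310,946.
Year 6: 3,860 × $29 = $111,940. Book value $199,006.
Year 7: 1,160 × $29 = $33,640. Book value $165,366.

$33,640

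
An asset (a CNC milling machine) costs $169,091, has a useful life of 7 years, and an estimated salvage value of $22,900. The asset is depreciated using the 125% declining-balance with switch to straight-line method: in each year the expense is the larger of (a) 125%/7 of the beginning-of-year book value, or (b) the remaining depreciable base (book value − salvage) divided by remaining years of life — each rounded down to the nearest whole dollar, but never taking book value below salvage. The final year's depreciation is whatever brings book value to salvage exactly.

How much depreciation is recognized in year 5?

Depreciable base = $169,091 − $22,900 = $146,191.
Year 1: DB = ⌊$169,091 × 125%/7⌋ = $30,194; SL = ⌊$146,191/7⌋ = $20,884 → take DB $30,194. Book value $138,897.
Year 2: DB = ⌊$138,897 × 125%/7⌋ = $24,803; SL = ⌊$115,997/6⌋ = $19,332 → take DB $24,803. Book value $114,094.
Year 3: DB = ⌊$114,094 × 125%/7⌋ = $20,373; SL = ⌊$91,194/5⌋ = $18,238 → take DB $20,373. Book value $93,721.
Year 4: DB = ⌊$93,721 × 125%/7⌋ = $16,735; SL = ⌊$70,821/4⌋ = $17,705 → take SL $17,705. Book value $76,016.
Year 5: DB = ⌊$76,016 × 125%/7⌋ = $13,574; SL = ⌊$53,116/3⌋ = $17,705 → take SL $17,705. Book value $58,311.

$17,705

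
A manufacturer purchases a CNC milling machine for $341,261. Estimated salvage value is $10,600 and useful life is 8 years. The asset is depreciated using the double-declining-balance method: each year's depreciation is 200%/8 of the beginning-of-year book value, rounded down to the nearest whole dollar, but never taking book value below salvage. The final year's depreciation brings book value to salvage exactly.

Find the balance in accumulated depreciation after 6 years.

$280,523

Depreciable base = $341,261 − $10,600 = $330,661.
Year 1: ⌊$341,261 × 200%/8⌋ = $85,315. Book value $255,946.
Year 2: ⌊$255,946 × 200%/8⌋ = $63,986. Book value $191,960.
Year 3: ⌊$191,960 × 200%/8⌋ = $47,990. Book value $143,970.
Year 4: ⌊$143,970 × 200%/8⌋ = $35,992. Book value $107,978.
Year 5: ⌊$107,978 × 200%/8⌋ = $26,994. Book value $80,984.
Year 6: ⌊$80,984 × 200%/8⌋ = $20,246. Book value $60,738.
Accumulated through year 6 = $341,261 − $60,738 = $280,523.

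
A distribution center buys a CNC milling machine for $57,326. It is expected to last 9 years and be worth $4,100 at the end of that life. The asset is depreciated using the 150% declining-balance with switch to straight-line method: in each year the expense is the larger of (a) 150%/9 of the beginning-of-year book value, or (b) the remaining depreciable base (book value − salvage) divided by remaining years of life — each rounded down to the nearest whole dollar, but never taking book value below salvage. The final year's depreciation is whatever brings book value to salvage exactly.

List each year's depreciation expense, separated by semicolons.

$9,554; $7,962; $6,635; $5,529; $4,709; $4,709; $4,709; $4,709; $4,710

Depreciable base = $57,326 − $4,100 = $53,226.
Year 1: DB = ⌊$57,326 × 150%/9⌋ = $9,554; SL = ⌊$53,226/9⌋ = $5,914 → take DB $9,554. Book value $47,772.
Year 2: DB = ⌊$47,772 × 150%/9⌋ = $7,962; SL = ⌊$43,672/8⌋ = $5,459 → take DB $7,962. Book value $39,810.
Year 3: DB = ⌊$39,810 × 150%/9⌋ = $6,635; SL = ⌊$35,710/7⌋ = $5,101 → take DB $6,635. Book value $33,175.
Year 4: DB = ⌊$33,175 × 150%/9⌋ = $5,529; SL = ⌊$29,075/6⌋ = $4,845 → take DB $5,529. Book value $27,646.
Year 5: DB = ⌊$27,646 × 150%/9⌋ = $4,607; SL = ⌊$23,546/5⌋ = $4,709 → take SL $4,709. Book value $22,937.
Year 6: DB = ⌊$22,937 × 150%/9⌋ = $3,822; SL = ⌊$18,837/4⌋ = $4,709 → take SL $4,709. Book value $18,228.
Year 7: DB = ⌊$18,228 × 150%/9⌋ = $3,038; SL = ⌊$14,128/3⌋ = $4,709 → take SL $4,709. Book value $13,519.
Year 8: DB = ⌊$13,519 × 150%/9⌋ = $2,253; SL = ⌊$9,419/2⌋ = $4,709 → take SL $4,709. Book value $8,810.
Year 9 (final): $8,810 − $4,100 = $4,710. Book value $4,100.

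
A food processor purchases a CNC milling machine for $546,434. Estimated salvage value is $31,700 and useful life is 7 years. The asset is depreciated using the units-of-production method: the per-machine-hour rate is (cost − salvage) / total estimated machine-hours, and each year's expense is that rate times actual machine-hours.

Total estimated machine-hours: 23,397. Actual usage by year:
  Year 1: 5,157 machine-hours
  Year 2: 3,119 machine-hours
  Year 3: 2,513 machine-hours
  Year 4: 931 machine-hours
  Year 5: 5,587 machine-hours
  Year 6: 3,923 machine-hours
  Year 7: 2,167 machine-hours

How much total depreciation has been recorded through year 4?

Depreciable base = $546,434 − $31,700 = $514,734.
Rate = $514,734 / 23,397 machine-hours = $22 per machine-hour.
Year 1: 5,157 × $22 = $113,454. Book value $432,980.
Year 2: 3,119 × $22 = $68,618. Book value $364,362.
Year 3: 2,513 × $22 = $55,286. Book value $309,076.
Year 4: 931 × $22 = $20,482. Book value $288,594.
Accumulated through year 4 = $546,434 − $288,594 = $257,840.

$257,840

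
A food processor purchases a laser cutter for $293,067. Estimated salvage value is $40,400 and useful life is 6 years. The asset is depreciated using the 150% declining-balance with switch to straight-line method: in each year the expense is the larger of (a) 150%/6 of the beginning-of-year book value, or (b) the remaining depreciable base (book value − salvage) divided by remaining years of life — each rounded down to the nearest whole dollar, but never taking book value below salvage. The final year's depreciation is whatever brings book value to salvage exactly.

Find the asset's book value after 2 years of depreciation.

$164,851

Depreciable base = $293,067 − $40,400 = $252,667.
Year 1: DB = ⌊$293,067 × 150%/6⌋ = $73,266; SL = ⌊$252,667/6⌋ = $42,111 → take DB $73,266. Book value $219,801.
Year 2: DB = ⌊$219,801 × 150%/6⌋ = $54,950; SL = ⌊$179,401/5⌋ = $35,880 → take DB $54,950. Book value $164,851.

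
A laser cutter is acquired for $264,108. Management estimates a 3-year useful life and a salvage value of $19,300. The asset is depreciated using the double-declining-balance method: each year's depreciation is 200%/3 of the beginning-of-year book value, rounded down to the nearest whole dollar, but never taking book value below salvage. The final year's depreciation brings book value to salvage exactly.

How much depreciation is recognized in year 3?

Depreciable base = $264,108 − $19,300 = $244,808.
Year 1: ⌊$264,108 × 200%/3⌋ = $176,072. Book value $88,036.
Year 2: ⌊$88,036 × 200%/3⌋ = $58,690. Book value $29,346.
Year 3 (final): $29,346 − $19,300 = $10,046. Book value $19,300.

$10,046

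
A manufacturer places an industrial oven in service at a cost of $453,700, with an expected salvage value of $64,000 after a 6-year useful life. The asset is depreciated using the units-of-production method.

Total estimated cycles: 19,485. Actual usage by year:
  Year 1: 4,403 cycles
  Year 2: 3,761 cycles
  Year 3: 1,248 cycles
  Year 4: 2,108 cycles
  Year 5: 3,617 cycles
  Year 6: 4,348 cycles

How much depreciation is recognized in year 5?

Depreciable base = $453,700 − $64,000 = $389,700.
Rate = $389,700 / 19,485 cycles = $20 per cycle.
Year 1: 4,403 × $20 = $88,060. Book value $365,640.
Year 2: 3,761 × $20 = $75,220. Book value $290,420.
Year 3: 1,248 × $20 = $24,960. Book value $265,460.
Year 4: 2,108 × $20 = $42,160. Book value $223,300.
Year 5: 3,617 × $20 = $72,340. Book value $150,960.

$72,340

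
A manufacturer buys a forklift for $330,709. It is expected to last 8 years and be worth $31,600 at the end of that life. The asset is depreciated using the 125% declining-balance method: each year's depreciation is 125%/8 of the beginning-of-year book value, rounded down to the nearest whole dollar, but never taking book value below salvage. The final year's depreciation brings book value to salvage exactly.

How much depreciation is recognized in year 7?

Depreciable base = $330,709 − $31,600 = $299,109.
Year 1: ⌊$330,709 × 125%/8⌋ = $51,673. Book value $279,036.
Year 2: ⌊$279,036 × 125%/8⌋ = $43,599. Book value $235,437.
Year 3: ⌊$235,437 × 125%/8⌋ = $36,787. Book value $198,650.
Year 4: ⌊$198,650 × 125%/8⌋ = $31,039. Book value $167,611.
Year 5: ⌊$167,611 × 125%/8⌋ = $26,189. Book value $141,422.
Year 6: ⌊$141,422 × 125%/8⌋ = $22,097. Book value $119,325.
Year 7: ⌊$119,325 × 125%/8⌋ = $18,644. Book value $100,681.

$18,644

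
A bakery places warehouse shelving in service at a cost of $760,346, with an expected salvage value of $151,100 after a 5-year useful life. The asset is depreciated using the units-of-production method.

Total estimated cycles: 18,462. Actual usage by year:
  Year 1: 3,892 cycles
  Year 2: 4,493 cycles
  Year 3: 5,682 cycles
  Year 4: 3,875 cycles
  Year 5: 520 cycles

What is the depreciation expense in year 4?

Depreciable base = $760,346 − $151,100 = $609,246.
Rate = $609,246 / 18,462 cycles = $33 per cycle.
Year 1: 3,892 × $33 = $128,436. Book value $631,910.
Year 2: 4,493 × $33 = $148,269. Book value $483,641.
Year 3: 5,682 × $33 = $187,506. Book value $296,135.
Year 4: 3,875 × $33 = $127,875. Book value $168,260.

$127,875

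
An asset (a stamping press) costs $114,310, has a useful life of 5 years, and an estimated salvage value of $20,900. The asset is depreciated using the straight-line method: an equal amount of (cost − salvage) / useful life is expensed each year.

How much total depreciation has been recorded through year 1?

$18,682

Depreciable base = $114,310 − $20,900 = $93,410.
Annual expense = $93,410 / 5 = $18,682.
End of year 1: book value $95,628.
Accumulated through year 1 = $114,310 − $95,628 = $18,682.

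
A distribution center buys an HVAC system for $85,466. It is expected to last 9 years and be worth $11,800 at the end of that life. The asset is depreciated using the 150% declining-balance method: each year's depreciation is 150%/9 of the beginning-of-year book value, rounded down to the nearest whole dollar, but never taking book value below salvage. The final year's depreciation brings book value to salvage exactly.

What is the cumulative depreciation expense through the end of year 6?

$56,842

Depreciable base = $85,466 − $11,800 = $73,666.
Year 1: ⌊$85,466 × 150%/9⌋ = $14,244. Book value $71,222.
Year 2: ⌊$71,222 × 150%/9⌋ = $11,870. Book value $59,352.
Year 3: ⌊$59,352 × 150%/9⌋ = $9,892. Book value $49,460.
Year 4: ⌊$49,460 × 150%/9⌋ = $8,243. Book value $41,217.
Year 5: ⌊$41,217 × 150%/9⌋ = $6,869. Book value $34,348.
Year 6: ⌊$34,348 × 150%/9⌋ = $5,724. Book value $28,624.
Accumulated through year 6 = $85,466 − $28,624 = $56,842.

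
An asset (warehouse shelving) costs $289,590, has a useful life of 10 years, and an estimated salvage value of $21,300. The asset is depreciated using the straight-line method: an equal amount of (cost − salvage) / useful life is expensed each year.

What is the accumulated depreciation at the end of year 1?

Depreciable base = $289,590 − $21,300 = $268,290.
Annual expense = $268,290 / 10 = $26,829.
End of year 1: book value $262,761.
Accumulated through year 1 = $289,590 − $262,761 = $26,829.

$26,829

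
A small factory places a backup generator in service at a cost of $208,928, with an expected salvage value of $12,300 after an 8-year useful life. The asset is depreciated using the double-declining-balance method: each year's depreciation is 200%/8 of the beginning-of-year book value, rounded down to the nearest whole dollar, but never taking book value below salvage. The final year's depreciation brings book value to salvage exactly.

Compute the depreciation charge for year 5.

$16,526

Depreciable base = $208,928 − $12,300 = $196,628.
Year 1: ⌊$208,928 × 200%/8⌋ = $52,232. Book value $156,696.
Year 2: ⌊$156,696 × 200%/8⌋ = $39,174. Book value $117,522.
Year 3: ⌊$117,522 × 200%/8⌋ = $29,380. Book value $88,142.
Year 4: ⌊$88,142 × 200%/8⌋ = $22,035. Book value $66,107.
Year 5: ⌊$66,107 × 200%/8⌋ = $16,526. Book value $49,581.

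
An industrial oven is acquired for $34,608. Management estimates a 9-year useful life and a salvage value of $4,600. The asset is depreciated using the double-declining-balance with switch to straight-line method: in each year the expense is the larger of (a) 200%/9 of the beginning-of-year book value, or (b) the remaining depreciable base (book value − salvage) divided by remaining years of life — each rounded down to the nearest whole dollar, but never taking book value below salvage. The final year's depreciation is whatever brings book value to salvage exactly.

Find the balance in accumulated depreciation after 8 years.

Depreciable base = $34,608 − $4,600 = $30,008.
Year 1: DB = ⌊$34,608 × 200%/9⌋ = $7,690; SL = ⌊$30,008/9⌋ = $3,334 → take DB $7,690. Book value $26,918.
Year 2: DB = ⌊$26,918 × 200%/9⌋ = $5,981; SL = ⌊$22,318/8⌋ = $2,789 → take DB $5,981. Book value $20,937.
Year 3: DB = ⌊$20,937 × 200%/9⌋ = $4,652; SL = ⌊$16,337/7⌋ = $2,333 → take DB $4,652. Book value $16,285.
Year 4: DB = ⌊$16,285 × 200%/9⌋ = $3,618; SL = ⌊$11,685/6⌋ = $1,947 → take DB $3,618. Book value $12,667.
Year 5: DB = ⌊$12,667 × 200%/9⌋ = $2,814; SL = ⌊$8,067/5⌋ = $1,613 → take DB $2,814. Book value $9,853.
Year 6: DB = ⌊$9,853 × 200%/9⌋ = $2,189; SL = ⌊$5,253/4⌋ = $1,313 → take DB $2,189. Book value $7,664.
Year 7: DB = ⌊$7,664 × 200%/9⌋ = $1,703; SL = ⌊$3,064/3⌋ = $1,021 → take DB $1,703. Book value $5,961.
Year 8: DB = ⌊$5,961 × 200%/9⌋ = $1,324; SL = ⌊$1,361/2⌋ = $680 → take DB $1,324. Book value $4,637.
Accumulated through year 8 = $34,608 − $4,637 = $29,971.

$29,971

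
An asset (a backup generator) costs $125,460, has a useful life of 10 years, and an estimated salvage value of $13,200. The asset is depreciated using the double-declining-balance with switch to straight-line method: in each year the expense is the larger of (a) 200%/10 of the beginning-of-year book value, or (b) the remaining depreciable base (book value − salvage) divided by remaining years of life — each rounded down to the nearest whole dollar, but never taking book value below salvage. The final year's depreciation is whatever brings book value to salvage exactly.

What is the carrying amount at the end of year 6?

$32,890

Depreciable base = $125,460 − $13,200 = $112,260.
Year 1: DB = ⌊$125,460 × 200%/10⌋ = $25,092; SL = ⌊$112,260/10⌋ = $11,226 → take DB $25,092. Book value $100,368.
Year 2: DB = ⌊$100,368 × 200%/10⌋ = $20,073; SL = ⌊$87,168/9⌋ = $9,685 → take DB $20,073. Book value $80,295.
Year 3: DB = ⌊$80,295 × 200%/10⌋ = $16,059; SL = ⌊$67,095/8⌋ = $8,386 → take DB $16,059. Book value $64,236.
Year 4: DB = ⌊$64,236 × 200%/10⌋ = $12,847; SL = ⌊$51,036/7⌋ = $7,290 → take DB $12,847. Book value $51,389.
Year 5: DB = ⌊$51,389 × 200%/10⌋ = $10,277; SL = ⌊$38,189/6⌋ = $6,364 → take DB $10,277. Book value $41,112.
Year 6: DB = ⌊$41,112 × 200%/10⌋ = $8,222; SL = ⌊$27,912/5⌋ = $5,582 → take DB $8,222. Book value $32,890.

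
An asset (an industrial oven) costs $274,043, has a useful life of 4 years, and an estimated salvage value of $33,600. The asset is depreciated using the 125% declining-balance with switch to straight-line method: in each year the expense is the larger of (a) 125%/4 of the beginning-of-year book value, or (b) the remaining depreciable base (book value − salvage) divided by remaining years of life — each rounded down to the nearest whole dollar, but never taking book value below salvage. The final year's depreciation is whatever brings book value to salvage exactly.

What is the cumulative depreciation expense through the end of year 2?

Depreciable base = $274,043 − $33,600 = $240,443.
Year 1: DB = ⌊$274,043 × 125%/4⌋ = $85,638; SL = ⌊$240,443/4⌋ = $60,110 → take DB $85,638. Book value $188,405.
Year 2: DB = ⌊$188,405 × 125%/4⌋ = $58,876; SL = ⌊$154,805/3⌋ = $51,601 → take DB $58,876. Book value $129,529.
Accumulated through year 2 = $274,043 − $129,529 = $144,514.

$144,514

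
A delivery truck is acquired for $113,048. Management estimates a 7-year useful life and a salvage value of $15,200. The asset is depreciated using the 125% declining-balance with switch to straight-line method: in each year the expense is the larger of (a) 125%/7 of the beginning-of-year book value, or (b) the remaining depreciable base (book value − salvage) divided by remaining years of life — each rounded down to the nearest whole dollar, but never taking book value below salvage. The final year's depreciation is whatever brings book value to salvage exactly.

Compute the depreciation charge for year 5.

$11,864

Depreciable base = $113,048 − $15,200 = $97,848.
Year 1: DB = ⌊$113,048 × 125%/7⌋ = $20,187; SL = ⌊$97,848/7⌋ = $13,978 → take DB $20,187. Book value $92,861.
Year 2: DB = ⌊$92,861 × 125%/7⌋ = $16,582; SL = ⌊$77,661/6⌋ = $12,943 → take DB $16,582. Book value $76,279.
Year 3: DB = ⌊$76,279 × 125%/7⌋ = $13,621; SL = ⌊$61,079/5⌋ = $12,215 → take DB $13,621. Book value $62,658.
Year 4: DB = ⌊$62,658 × 125%/7⌋ = $11,188; SL = ⌊$47,458/4⌋ = $11,864 → take SL $11,864. Book value $50,794.
Year 5: DB = ⌊$50,794 × 125%/7⌋ = $9,070; SL = ⌊$35,594/3⌋ = $11,864 → take SL $11,864. Book value $38,930.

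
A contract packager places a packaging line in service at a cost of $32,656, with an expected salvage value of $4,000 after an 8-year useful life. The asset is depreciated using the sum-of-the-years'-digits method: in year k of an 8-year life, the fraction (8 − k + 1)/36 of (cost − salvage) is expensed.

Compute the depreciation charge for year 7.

$1,592

Depreciable base = $32,656 − $4,000 = $28,656.
Sum of the years' digits = 8+7+6+5+4+3+2+1 = 36.
Year 1: $28,656 × 8/36 = $6,368. Book value $26,288.
Year 2: $28,656 × 7/36 = $5,572. Book value $20,716.
Year 3: $28,656 × 6/36 = $4,776. Book value $15,940.
Year 4: $28,656 × 5/36 = $3,980. Book value $11,960.
Year 5: $28,656 × 4/36 = $3,184. Book value $8,776.
Year 6: $28,656 × 3/36 = $2,388. Book value $6,388.
Year 7: $28,656 × 2/36 = $1,592. Book value $4,796.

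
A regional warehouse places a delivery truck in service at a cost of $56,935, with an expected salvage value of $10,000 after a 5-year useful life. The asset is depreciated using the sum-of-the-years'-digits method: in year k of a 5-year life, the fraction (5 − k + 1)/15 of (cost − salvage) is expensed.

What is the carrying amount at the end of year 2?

Depreciable base = $56,935 − $10,000 = $46,935.
Sum of the years' digits = 5+4+3+2+1 = 15.
Year 1: $46,935 × 5/15 = $15,645. Book value $41,290.
Year 2: $46,935 × 4/15 = $12,516. Book value $28,774.

$28,774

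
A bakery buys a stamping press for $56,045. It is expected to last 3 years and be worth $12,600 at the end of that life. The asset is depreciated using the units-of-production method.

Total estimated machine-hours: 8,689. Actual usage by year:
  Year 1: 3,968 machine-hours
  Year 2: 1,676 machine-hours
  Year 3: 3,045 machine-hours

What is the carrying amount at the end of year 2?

$27,825

Depreciable base = $56,045 − $12,600 = $43,445.
Rate = $43,445 / 8,689 machine-hours = $5 per machine-hour.
Year 1: 3,968 × $5 = $19,840. Book value $36,205.
Year 2: 1,676 × $5 = $8,380. Book value $27,825.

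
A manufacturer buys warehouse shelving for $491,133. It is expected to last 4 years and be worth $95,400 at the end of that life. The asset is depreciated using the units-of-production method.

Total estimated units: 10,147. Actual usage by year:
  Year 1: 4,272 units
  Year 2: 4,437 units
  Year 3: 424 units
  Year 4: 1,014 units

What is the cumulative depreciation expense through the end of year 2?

$339,651

Depreciable base = $491,133 − $95,400 = $395,733.
Rate = $395,733 / 10,147 units = $39 per unit.
Year 1: 4,272 × $39 = $166,608. Book value $324,525.
Year 2: 4,437 × $39 = $173,043. Book value $151,482.
Accumulated through year 2 = $491,133 − $151,482 = $339,651.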